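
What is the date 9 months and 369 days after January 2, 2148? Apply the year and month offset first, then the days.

Advancing 9 months and 369 days from January 2, 2148: first the month/year part, then the days.
month 1 + 9 = 10 → October 2148.
Day 2 is valid in October, giving October 2, 2148.
Now add 369 days from October 2, 2148.
October has 31 days, so 31 − 2 = 29 days remain after October 2, 2148; 369 − 29 = 340 left.
November 2148 has 30 days: 340 − 30 = 310 left.
December 2148 has 31 days: 310 − 31 = 279 left.
January 2149 has 31 days: 279 − 31 = 248 left.
February 2149 has 28 days (2149 is not a leap year): 248 − 28 = 220 left.
March 2149 has 31 days: 220 − 31 = 189 left.
April 2149 has 30 days: 189 − 30 = 159 left.
May 2149 has 31 days: 159 − 31 = 128 left.
June 2149 has 30 days: 128 − 30 = 98 left.
July 2149 has 31 days: 98 − 31 = 67 left.
August 2149 has 31 days: 67 − 31 = 36 left.
September 2149 has 30 days: 36 − 30 = 6 left.
6 days into October 2149 → October 6, 2149.

October 6, 2149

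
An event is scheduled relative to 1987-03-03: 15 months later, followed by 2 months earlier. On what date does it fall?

Adding 15 months from March 3, 1987:
month 3 + 15 = 18, which is month 6 of year 1988 → June 1988.
Day 3 is valid in June, giving June 3, 1988.
Going back 2 months from June 3, 1988:
month 6 − 2 = 4 → April 1988.
Day 3 is valid in April, giving April 3, 1988.

April 3, 1988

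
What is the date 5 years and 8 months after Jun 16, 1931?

February 16, 1937

Advancing 5 years and 8 months from June 16, 1931.
+5 years → 1936; month 6 + 8 = 14, which is month 2 of year 1937 → February 1937.
Day 16 is valid in February, giving February 16, 1937.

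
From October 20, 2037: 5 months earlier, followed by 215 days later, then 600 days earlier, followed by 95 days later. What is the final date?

August 3, 2036

Going back 5 months from October 20, 2037:
month 10 − 5 = 5 → May 2037.
Day 20 is valid in May, giving May 20, 2037.
Advancing 215 days from May 20, 2037:
May has 31 days, so 31 − 20 = 11 days remain after May 20, 2037; 215 − 11 = 204 left.
June 2037 has 30 days: 204 − 30 = 174 left.
July 2037 has 31 days: 174 − 31 = 143 left.
August 2037 has 31 days: 143 − 31 = 112 left.
September 2037 has 30 days: 112 − 30 = 82 left.
October 2037 has 31 days: 82 − 31 = 51 left.
November 2037 has 30 days: 51 − 30 = 21 left.
21 days into December 2037 → December 21, 2037.
Going back 600 days from December 21, 2037:
Going back 21 days from December 21, 2037 reaches the end of the previous month; 600 − 21 = 579 left.
November 2037 has 30 days: 579 − 30 = 549 left.
October 2037 has 31 days: 549 − 31 = 518 left.
September 2037 has 30 days: 518 − 30 = 488 left.
August 2037 has 31 days: 488 − 31 = 457 left.
July 2037 has 31 days: 457 − 31 = 426 left.
June 2037 has 30 days: 426 − 30 = 396 left.
May 2037 has 31 days: 396 − 31 = 365 left.
April 2037 has 30 days: 365 − 30 = 335 left.
March 2037 has 31 days: 335 − 31 = 304 left.
February 2037 has 28 days (2037 is not a leap year): 304 − 28 = 276 left.
January 2037 has 31 days: 276 − 31 = 245 left.
December 2036 has 31 days: 245 − 31 = 214 left.
November 2036 has 30 days: 214 − 30 = 184 left.
October 2036 has 31 days: 184 − 31 = 153 left.
September 2036 has 30 days: 153 − 30 = 123 left.
August 2036 has 31 days: 123 − 31 = 92 left.
July 2036 has 31 days: 92 − 31 = 61 left.
June 2036 has 30 days: 61 − 30 = 31 left.
May 2036 has 31 days: 31 − 31 = 0 left.
April 2036 has 30 days; 30 − 0 = 30 → April 30, 2036.
Adding 95 days from April 30, 2036:
April has 30 days, so 30 − 30 = 0 days remain after April 30, 2036; 95 − 0 = 95 left.
May 2036 has 31 days: 95 − 31 = 64 left.
June 2036 has 30 days: 64 − 30 = 34 left.
July 2036 has 31 days: 34 − 31 = 3 left.
3 days into August 2036 → August 3, 2036.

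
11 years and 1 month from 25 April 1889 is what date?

Counting forward 11 years and 1 month from April 25, 1889.
+11 years → 1900; month 4 + 1 = 5 → May 1900.
Day 25 is valid in May, giving May 25, 1900.

May 25, 1900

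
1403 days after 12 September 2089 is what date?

Advancing 1403 days from September 12, 2089.
September has 30 days, so 30 − 12 = 18 days remain after September 12, 2089; 1403 − 18 = 1385 left.
October 2089 has 31 days: 1385 − 31 = 1354 left.
November 2089 has 30 days: 1354 − 30 = 1324 left.
December 2089 has 31 days: 1324 − 31 = 1293 left.
January 2090 has 31 days: 1293 − 31 = 1262 left.
February 2090 has 28 days (2090 is not a leap year): 1262 − 28 = 1234 left.
March 2090 has 31 days: 1234 − 31 = 1203 left.
April 2090 has 30 days: 1203 − 30 = 1173 left.
May 2090 has 31 days: 1173 − 31 = 1142 left.
June 2090 has 30 days: 1142 − 30 = 1112 left.
July 2090 has 31 days: 1112 − 31 = 1081 left.
August 2090 has 31 days: 1081 − 31 = 1050 left.
September 2090 has 30 days: 1050 − 30 = 1020 left.
October 2090 has 31 days: 1020 − 31 = 989 left.
November 2090 has 30 days: 989 − 30 = 959 left.
December 2090 has 31 days: 959 − 31 = 928 left.
January 2091 has 31 days: 928 − 31 = 897 left.
February 2091 has 28 days (2091 is not a leap year): 897 − 28 = 869 left.
March 2091 has 31 days: 869 − 31 = 838 left.
April 2091 has 30 days: 838 − 30 = 808 left.
May 2091 has 31 days: 808 − 31 = 777 left.
June 2091 has 30 days: 777 − 30 = 747 left.
July 2091 has 31 days: 747 − 31 = 716 left.
August 2091 has 31 days: 716 − 31 = 685 left.
September 2091 has 30 days: 685 − 30 = 655 left.
October 2091 has 31 days: 655 − 31 = 624 left.
November 2091 has 30 days: 624 − 30 = 594 left.
December 2091 has 31 days: 594 − 31 = 563 left.
January 2092 has 31 days: 563 − 31 = 532 left.
February 2092 has 29 days (2092 is a leap year): 532 − 29 = 503 left.
March 2092 has 31 days: 503 − 31 = 472 left.
April 2092 has 30 days: 472 − 30 = 442 left.
May 2092 has 31 days: 442 − 31 = 411 left.
June 2092 has 30 days: 411 − 30 = 381 left.
July 2092 has 31 days: 381 − 31 = 350 left.
August 2092 has 31 days: 350 − 31 = 319 left.
September 2092 has 30 days: 319 − 30 = 289 left.
October 2092 has 31 days: 289 − 31 = 258 left.
November 2092 has 30 days: 258 − 30 = 228 left.
December 2092 has 31 days: 228 − 31 = 197 left.
January 2093 has 31 days: 197 − 31 = 166 left.
February 2093 has 28 days (2093 is not a leap year): 166 − 28 = 138 left.
March 2093 has 31 days: 138 − 31 = 107 left.
April 2093 has 30 days: 107 − 30 = 77 left.
May 2093 has 31 days: 77 − 31 = 46 left.
June 2093 has 30 days: 46 − 30 = 16 left.
16 days into July 2093 → July 16, 2093.

July 16, 2093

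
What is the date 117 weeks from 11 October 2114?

January 7, 2117

Counting forward 117 weeks = 819 days from October 11, 2114.
October has 31 days, so 31 − 11 = 20 days remain after October 11, 2114; 819 − 20 = 799 left.
November 2114 has 30 days: 799 − 30 = 769 left.
December 2114 has 31 days: 769 − 31 = 738 left.
January 2115 has 31 days: 738 − 31 = 707 left.
February 2115 has 28 days (2115 is not a leap year): 707 − 28 = 679 left.
March 2115 has 31 days: 679 − 31 = 648 left.
April 2115 has 30 days: 648 − 30 = 618 left.
May 2115 has 31 days: 618 − 31 = 587 left.
June 2115 has 30 days: 587 − 30 = 557 left.
July 2115 has 31 days: 557 − 31 = 526 left.
August 2115 has 31 days: 526 − 31 = 495 left.
September 2115 has 30 days: 495 − 30 = 465 left.
October 2115 has 31 days: 465 − 31 = 434 left.
November 2115 has 30 days: 434 − 30 = 404 left.
December 2115 has 31 days: 404 − 31 = 373 left.
January 2116 has 31 days: 373 − 31 = 342 left.
February 2116 has 29 days (2116 is a leap year): 342 − 29 = 313 left.
March 2116 has 31 days: 313 − 31 = 282 left.
April 2116 has 30 days: 282 − 30 = 252 left.
May 2116 has 31 days: 252 − 31 = 221 left.
June 2116 has 30 days: 221 − 30 = 191 left.
July 2116 has 31 days: 191 − 31 = 160 left.
August 2116 has 31 days: 160 − 31 = 129 left.
September 2116 has 30 days: 129 − 30 = 99 left.
October 2116 has 31 days: 99 − 31 = 68 left.
November 2116 has 30 days: 68 − 30 = 38 left.
December 2116 has 31 days: 38 − 31 = 7 left.
7 days into January 2117 → January 7, 2117.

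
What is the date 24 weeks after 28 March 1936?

September 12, 1936

Advancing 24 weeks = 168 days from March 28, 1936.
March has 31 days, so 31 − 28 = 3 days remain after March 28, 1936; 168 − 3 = 165 left.
April 1936 has 30 days: 165 − 30 = 135 left.
May 1936 has 31 days: 135 − 31 = 104 left.
June 1936 has 30 days: 104 − 30 = 74 left.
July 1936 has 31 days: 74 − 31 = 43 left.
August 1936 has 31 days: 43 − 31 = 12 left.
12 days into September 1936 → September 12, 1936.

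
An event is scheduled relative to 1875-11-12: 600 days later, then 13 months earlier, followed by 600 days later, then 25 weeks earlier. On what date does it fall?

Adding 600 days from November 12, 1875:
November has 30 days, so 30 − 12 = 18 days remain after November 12, 1875; 600 − 18 = 582 left.
December 1875 has 31 days: 582 − 31 = 551 left.
January 1876 has 31 days: 551 − 31 = 520 left.
February 1876 has 29 days (1876 is a leap year): 520 − 29 = 491 left.
March 1876 has 31 days: 491 − 31 = 460 left.
April 1876 has 30 days: 460 − 30 = 430 left.
May 1876 has 31 days: 430 − 31 = 399 left.
June 1876 has 30 days: 399 − 30 = 369 left.
July 1876 has 31 days: 369 − 31 = 338 left.
August 1876 has 31 days: 338 − 31 = 307 left.
September 1876 has 30 days: 307 − 30 = 277 left.
October 1876 has 31 days: 277 − 31 = 246 left.
November 1876 has 30 days: 246 − 30 = 216 left.
December 1876 has 31 days: 216 − 31 = 185 left.
January 1877 has 31 days: 185 − 31 = 154 left.
February 1877 has 28 days (1877 is not a leap year): 154 − 28 = 126 left.
March 1877 has 31 days: 126 − 31 = 95 left.
April 1877 has 30 days: 95 − 30 = 65 left.
May 1877 has 31 days: 65 − 31 = 34 left.
June 1877 has 30 days: 34 − 30 = 4 left.
4 days into July 1877 → July 4, 1877.
Subtracting 13 months from July 4, 1877:
month 7 − 13 = -6, which is month 6 of year 1876 → June 1876.
Day 4 is valid in June, giving June 4, 1876.
Counting forward 600 days from June 4, 1876:
June has 30 days, so 30 − 4 = 26 days remain after June 4, 1876; 600 − 26 = 574 left.
July 1876 has 31 days: 574 − 31 = 543 left.
August 1876 has 31 days: 543 − 31 = 512 left.
September 1876 has 30 days: 512 − 30 = 482 left.
October 1876 has 31 days: 482 − 31 = 451 left.
November 1876 has 30 days: 451 − 30 = 421 left.
December 1876 has 31 days: 421 − 31 = 390 left.
January 1877 has 31 days: 390 − 31 = 359 left.
February 1877 has 28 days (1877 is not a leap year): 359 − 28 = 331 left.
March 1877 has 31 days: 331 − 31 = 300 left.
April 1877 has 30 days: 300 − 30 = 270 left.
May 1877 has 31 days: 270 − 31 = 239 left.
June 1877 has 30 days: 239 − 30 = 209 left.
July 1877 has 31 days: 209 − 31 = 178 left.
August 1877 has 31 days: 178 − 31 = 147 left.
September 1877 has 30 days: 147 − 30 = 117 left.
October 1877 has 31 days: 117 − 31 = 86 left.
November 1877 has 30 days: 86 − 30 = 56 left.
December 1877 has 31 days: 56 − 31 = 25 left.
25 days into January 1878 → January 25, 1878.
Going back 25 weeks (= 175 days) from January 25, 1878:
Going back 25 days from January 25, 1878 reaches the end of the previous month; 175 − 25 = 150 left.
December 1877 has 31 days: 150 − 31 = 119 left.
November 1877 has 30 days: 119 − 30 = 89 left.
October 1877 has 31 days: 89 − 31 = 58 left.
September 1877 has 30 days: 58 − 30 = 28 left.
August 1877 has 31 days; 31 − 28 = 3 → August 3, 1877.

August 3, 1877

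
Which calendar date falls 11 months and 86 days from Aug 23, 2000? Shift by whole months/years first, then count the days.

October 17, 2001

Counting forward 11 months and 86 days from August 23, 2000: first the month/year part, then the days.
month 8 + 11 = 19, which is month 7 of year 2001 → July 2001.
Day 23 is valid in July, giving July 23, 2001.
Now add 86 days from July 23, 2001.
July has 31 days, so 31 − 23 = 8 days remain after July 23, 2001; 86 − 8 = 78 left.
August 2001 has 31 days: 78 − 31 = 47 left.
September 2001 has 30 days: 47 − 30 = 17 left.
17 days into October 2001 → October 17, 2001.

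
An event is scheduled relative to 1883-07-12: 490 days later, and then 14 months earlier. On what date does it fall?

Advancing 490 days from July 12, 1883:
July has 31 days, so 31 − 12 = 19 days remain after July 12, 1883; 490 − 19 = 471 left.
August 1883 has 31 days: 471 − 31 = 440 left.
September 1883 has 30 days: 440 − 30 = 410 left.
October 1883 has 31 days: 410 − 31 = 379 left.
November 1883 has 30 days: 379 − 30 = 349 left.
December 1883 has 31 days: 349 − 31 = 318 left.
January 1884 has 31 days: 318 − 31 = 287 left.
February 1884 has 29 days (1884 is a leap year): 287 − 29 = 258 left.
March 1884 has 31 days: 258 − 31 = 227 left.
April 1884 has 30 days: 227 − 30 = 197 left.
May 1884 has 31 days: 197 − 31 = 166 left.
June 1884 has 30 days: 166 − 30 = 136 left.
July 1884 has 31 days: 136 − 31 = 105 left.
August 1884 has 31 days: 105 − 31 = 74 left.
September 1884 has 30 days: 74 − 30 = 44 left.
October 1884 has 31 days: 44 − 31 = 13 left.
13 days into November 1884 → November 13, 1884.
Counting back 14 months from November 13, 1884:
month 11 − 14 = -3, which is month 9 of year 1883 → September 1883.
Day 13 is valid in September, giving September 13, 1883.

September 13, 1883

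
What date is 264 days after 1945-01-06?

September 27, 1945

Advancing 264 days from January 6, 1945.
January has 31 days, so 31 − 6 = 25 days remain after January 6, 1945; 264 − 25 = 239 left.
February 1945 has 28 days (1945 is not a leap year): 239 − 28 = 211 left.
March 1945 has 31 days: 211 − 31 = 180 left.
April 1945 has 30 days: 180 − 30 = 150 left.
May 1945 has 31 days: 150 − 31 = 119 left.
June 1945 has 30 days: 119 − 30 = 89 left.
July 1945 has 31 days: 89 − 31 = 58 left.
August 1945 has 31 days: 58 − 31 = 27 left.
27 days into September 1945 → September 27, 1945.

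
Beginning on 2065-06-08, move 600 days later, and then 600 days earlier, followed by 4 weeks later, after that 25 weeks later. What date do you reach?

Adding 600 days from June 8, 2065:
June has 30 days, so 30 − 8 = 22 days remain after June 8, 2065; 600 − 22 = 578 left.
July 2065 has 31 days: 578 − 31 = 547 left.
August 2065 has 31 days: 547 − 31 = 516 left.
September 2065 has 30 days: 516 − 30 = 486 left.
October 2065 has 31 days: 486 − 31 = 455 left.
November 2065 has 30 days: 455 − 30 = 425 left.
December 2065 has 31 days: 425 − 31 = 394 left.
January 2066 has 31 days: 394 − 31 = 363 left.
February 2066 has 28 days (2066 is not a leap year): 363 − 28 = 335 left.
March 2066 has 31 days: 335 − 31 = 304 left.
April 2066 has 30 days: 304 − 30 = 274 left.
May 2066 has 31 days: 274 − 31 = 243 left.
June 2066 has 30 days: 243 − 30 = 213 left.
July 2066 has 31 days: 213 − 31 = 182 left.
August 2066 has 31 days: 182 − 31 = 151 left.
September 2066 has 30 days: 151 − 30 = 121 left.
October 2066 has 31 days: 121 − 31 = 90 left.
November 2066 has 30 days: 90 − 30 = 60 left.
December 2066 has 31 days: 60 − 31 = 29 left.
29 days into January 2067 → January 29, 2067.
Subtracting 600 days from January 29, 2067:
Going back 29 days from January 29, 2067 reaches the end of the previous month; 600 − 29 = 571 left.
December 2066 has 31 days: 571 − 31 = 540 left.
November 2066 has 30 days: 540 − 30 = 510 left.
October 2066 has 31 days: 510 − 31 = 479 left.
September 2066 has 30 days: 479 − 30 = 449 left.
August 2066 has 31 days: 449 − 31 = 418 left.
July 2066 has 31 days: 418 − 31 = 387 left.
June 2066 has 30 days: 387 − 30 = 357 left.
May 2066 has 31 days: 357 − 31 = 326 left.
April 2066 has 30 days: 326 − 30 = 296 left.
March 2066 has 31 days: 296 − 31 = 265 left.
February 2066 has 28 days (2066 is not a leap year): 265 − 28 = 237 left.
January 2066 has 31 days: 237 − 31 = 206 left.
December 2065 has 31 days: 206 − 31 = 175 left.
November 2065 has 30 days: 175 − 30 = 145 left.
October 2065 has 31 days: 145 − 31 = 114 left.
September 2065 has 30 days: 114 − 30 = 84 left.
August 2065 has 31 days: 84 − 31 = 53 left.
July 2065 has 31 days: 53 − 31 = 22 left.
June 2065 has 30 days; 30 − 22 = 8 → June 8, 2065.
Advancing 4 weeks (= 28 days) from June 8, 2065:
June has 30 days, so 30 − 8 = 22 days remain after June 8, 2065; 28 − 22 = 6 left.
6 days into July 2065 → July 6, 2065.
Adding 25 weeks (= 175 days) from July 6, 2065:
July has 31 days, so 31 − 6 = 25 days remain after July 6, 2065; 175 − 25 = 150 left.
August 2065 has 31 days: 150 − 31 = 119 left.
September 2065 has 30 days: 119 − 30 = 89 left.
October 2065 has 31 days: 89 − 31 = 58 left.
November 2065 has 30 days: 58 − 30 = 28 left.
28 days into December 2065 → December 28, 2065.

December 28, 2065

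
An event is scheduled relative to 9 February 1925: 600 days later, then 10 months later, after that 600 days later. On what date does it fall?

March 24, 1929

Counting forward 600 days from February 9, 1925:
February has 28 days, so 28 − 9 = 19 days remain after February 9, 1925; 600 − 19 = 581 left.
March 1925 has 31 days: 581 − 31 = 550 left.
April 1925 has 30 days: 550 − 30 = 520 left.
May 1925 has 31 days: 520 − 31 = 489 left.
June 1925 has 30 days: 489 − 30 = 459 left.
July 1925 has 31 days: 459 − 31 = 428 left.
August 1925 has 31 days: 428 − 31 = 397 left.
September 1925 has 30 days: 397 − 30 = 367 left.
October 1925 has 31 days: 367 − 31 = 336 left.
November 1925 has 30 days: 336 − 30 = 306 left.
December 1925 has 31 days: 306 − 31 = 275 left.
January 1926 has 31 days: 275 − 31 = 244 left.
February 1926 has 28 days (1926 is not a leap year): 244 − 28 = 216 left.
March 1926 has 31 days: 216 − 31 = 185 left.
April 1926 has 30 days: 185 − 30 = 155 left.
May 1926 has 31 days: 155 − 31 = 124 left.
June 1926 has 30 days: 124 − 30 = 94 left.
July 1926 has 31 days: 94 − 31 = 63 left.
August 1926 has 31 days: 63 − 31 = 32 left.
September 1926 has 30 days: 32 − 30 = 2 left.
2 days into October 1926 → October 2, 1926.
Advancing 10 months from October 2, 1926:
month 10 + 10 = 20, which is month 8 of year 1927 → August 1927.
Day 2 is valid in August, giving August 2, 1927.
Adding 600 days from August 2, 1927:
August has 31 days, so 31 − 2 = 29 days remain after August 2, 1927; 600 − 29 = 571 left.
September 1927 has 30 days: 571 − 30 = 541 left.
October 1927 has 31 days: 541 − 31 = 510 left.
November 1927 has 30 days: 510 − 30 = 480 left.
December 1927 has 31 days: 480 − 31 = 449 left.
January 1928 has 31 days: 449 − 31 = 418 left.
February 1928 has 29 days (1928 is a leap year): 418 − 29 = 389 left.
March 1928 has 31 days: 389 − 31 = 358 left.
April 1928 has 30 days: 358 − 30 = 328 left.
May 1928 has 31 days: 328 − 31 = 297 left.
June 1928 has 30 days: 297 − 30 = 267 left.
July 1928 has 31 days: 267 − 31 = 236 left.
August 1928 has 31 days: 236 − 31 = 205 left.
September 1928 has 30 days: 205 − 30 = 175 left.
October 1928 has 31 days: 175 − 31 = 144 left.
November 1928 has 30 days: 144 − 30 = 114 left.
December 1928 has 31 days: 114 − 31 = 83 left.
January 1929 has 31 days: 83 − 31 = 52 left.
February 1929 has 28 days (1929 is not a leap year): 52 − 28 = 24 left.
24 days into March 1929 → March 24, 1929.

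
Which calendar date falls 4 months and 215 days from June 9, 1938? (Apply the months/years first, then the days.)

Counting forward 4 months and 215 days from June 9, 1938: first the month/year part, then the days.
month 6 + 4 = 10 → October 1938.
Day 9 is valid in October, giving October 9, 1938.
Now add 215 days from October 9, 1938.
October has 31 days, so 31 − 9 = 22 days remain after October 9, 1938; 215 − 22 = 193 left.
November 1938 has 30 days: 193 − 30 = 163 left.
December 1938 has 31 days: 163 − 31 = 132 left.
January 1939 has 31 days: 132 − 31 = 101 left.
February 1939 has 28 days (1939 is not a leap year): 101 − 28 = 73 left.
March 1939 has 31 days: 73 − 31 = 42 left.
April 1939 has 30 days: 42 − 30 = 12 left.
12 days into May 1939 → May 12, 1939.

May 12, 1939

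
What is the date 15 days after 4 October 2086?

October 19, 2086

Adding 15 days from October 4, 2086.
October has 31 days; 4 + 15 = 19, still in October.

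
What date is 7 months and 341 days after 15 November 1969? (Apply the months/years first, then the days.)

May 22, 1971

Adding 7 months and 341 days from November 15, 1969: first the month/year part, then the days.
month 11 + 7 = 18, which is month 6 of year 1970 → June 1970.
Day 15 is valid in June, giving June 15, 1970.
Now add 341 days from June 15, 1970.
June has 30 days, so 30 − 15 = 15 days remain after June 15, 1970; 341 − 15 = 326 left.
July 1970 has 31 days: 326 − 31 = 295 left.
August 1970 has 31 days: 295 − 31 = 264 left.
September 1970 has 30 days: 264 − 30 = 234 left.
October 1970 has 31 days: 234 − 31 = 203 left.
November 1970 has 30 days: 203 − 30 = 173 left.
December 1970 has 31 days: 173 − 31 = 142 left.
January 1971 has 31 days: 142 − 31 = 111 left.
February 1971 has 28 days (1971 is not a leap year): 111 − 28 = 83 left.
March 1971 has 31 days: 83 − 31 = 52 left.
April 1971 has 30 days: 52 − 30 = 22 left.
22 days into May 1971 → May 22, 1971.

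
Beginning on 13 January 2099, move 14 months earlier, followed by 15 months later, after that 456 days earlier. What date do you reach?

Counting back 14 months from January 13, 2099:
month 1 − 14 = -13, which is month 11 of year 2097 → November 2097.
Day 13 is valid in November, giving November 13, 2097.
Adding 15 months from November 13, 2097:
month 11 + 15 = 26, which is month 2 of year 2099 → February 2099.
Day 13 is valid in February, giving February 13, 2099.
Going back 456 days from February 13, 2099:
Going back 13 days from February 13, 2099 reaches the end of the previous month; 456 − 13 = 443 left.
January 2099 has 31 days: 443 − 31 = 412 left.
December 2098 has 31 days: 412 − 31 = 381 left.
November 2098 has 30 days: 381 − 30 = 351 left.
October 2098 has 31 days: 351 − 31 = 320 left.
September 2098 has 30 days: 320 − 30 = 290 left.
August 2098 has 31 days: 290 − 31 = 259 left.
July 2098 has 31 days: 259 − 31 = 228 left.
June 2098 has 30 days: 228 − 30 = 198 left.
May 2098 has 31 days: 198 − 31 = 167 left.
April 2098 has 30 days: 167 − 30 = 137 left.
March 2098 has 31 days: 137 − 31 = 106 left.
February 2098 has 28 days (2098 is not a leap year): 106 − 28 = 78 left.
January 2098 has 31 days: 78 − 31 = 47 left.
December 2097 has 31 days: 47 − 31 = 16 left.
November 2097 has 30 days; 30 − 16 = 14 → November 14, 2097.

November 14, 2097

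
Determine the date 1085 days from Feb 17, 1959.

February 6, 1962

Counting forward 1085 days from February 17, 1959.
February has 28 days, so 28 − 17 = 11 days remain after February 17, 1959; 1085 − 11 = 1074 left.
March 1959 has 31 days: 1074 − 31 = 1043 left.
April 1959 has 30 days: 1043 − 30 = 1013 left.
May 1959 has 31 days: 1013 − 31 = 982 left.
June 1959 has 30 days: 982 − 30 = 952 left.
July 1959 has 31 days: 952 − 31 = 921 left.
August 1959 has 31 days: 921 − 31 = 890 left.
September 1959 has 30 days: 890 − 30 = 860 left.
October 1959 has 31 days: 860 − 31 = 829 left.
November 1959 has 30 days: 829 − 30 = 799 left.
December 1959 has 31 days: 799 − 31 = 768 left.
January 1960 has 31 days: 768 − 31 = 737 left.
February 1960 has 29 days (1960 is a leap year): 737 − 29 = 708 left.
March 1960 has 31 days: 708 − 31 = 677 left.
April 1960 has 30 days: 677 − 30 = 647 left.
May 1960 has 31 days: 647 − 31 = 616 left.
June 1960 has 30 days: 616 − 30 = 586 left.
July 1960 has 31 days: 586 − 31 = 555 left.
August 1960 has 31 days: 555 − 31 = 524 left.
September 1960 has 30 days: 524 − 30 = 494 left.
October 1960 has 31 days: 494 − 31 = 463 left.
November 1960 has 30 days: 463 − 30 = 433 left.
December 1960 has 31 days: 433 − 31 = 402 left.
January 1961 has 31 days: 402 − 31 = 371 left.
February 1961 has 28 days (1961 is not a leap year): 371 − 28 = 343 left.
March 1961 has 31 days: 343 − 31 = 312 left.
April 1961 has 30 days: 312 − 30 = 282 left.
May 1961 has 31 days: 282 − 31 = 251 left.
June 1961 has 30 days: 251 − 30 = 221 left.
July 1961 has 31 days: 221 − 31 = 190 left.
August 1961 has 31 days: 190 − 31 = 159 left.
September 1961 has 30 days: 159 − 30 = 129 left.
October 1961 has 31 days: 129 − 31 = 98 left.
November 1961 has 30 days: 98 − 30 = 68 left.
December 1961 has 31 days: 68 − 31 = 37 left.
January 1962 has 31 days: 37 − 31 = 6 left.
6 days into February 1962 → February 6, 1962.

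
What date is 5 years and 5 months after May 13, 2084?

October 13, 2089

Advancing 5 years and 5 months from May 13, 2084.
+5 years → 2089; month 5 + 5 = 10 → October 2089.
Day 13 is valid in October, giving October 13, 2089.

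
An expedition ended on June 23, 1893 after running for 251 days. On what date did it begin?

October 15, 1892

Subtracting 251 days from June 23, 1893.
Going back 23 days from June 23, 1893 reaches the end of the previous month; 251 − 23 = 228 left.
May 1893 has 31 days: 228 − 31 = 197 left.
April 1893 has 30 days: 197 − 30 = 167 left.
March 1893 has 31 days: 167 − 31 = 136 left.
February 1893 has 28 days (1893 is not a leap year): 136 − 28 = 108 left.
January 1893 has 31 days: 108 − 31 = 77 left.
December 1892 has 31 days: 77 − 31 = 46 left.
November 1892 has 30 days: 46 − 30 = 16 left.
October 1892 has 31 days; 31 − 16 = 15 → October 15, 1892.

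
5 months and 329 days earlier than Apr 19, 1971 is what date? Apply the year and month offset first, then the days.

Going back 5 months and 329 days from April 19, 1971: first the month/year part, then the days.
month 4 − 5 = -1, which is month 11 of year 1970 → November 1970.
Day 19 is valid in November, giving November 19, 1970.
Now subtract 329 days from November 19, 1970.
Going back 19 days from November 19, 1970 reaches the end of the previous month; 329 − 19 = 310 left.
October 1970 has 31 days: 310 − 31 = 279 left.
September 1970 has 30 days: 279 − 30 = 249 left.
August 1970 has 31 days: 249 − 31 = 218 left.
July 1970 has 31 days: 218 − 31 = 187 left.
June 1970 has 30 days: 187 − 30 = 157 left.
May 1970 has 31 days: 157 − 31 = 126 left.
April 1970 has 30 days: 126 − 30 = 96 left.
March 1970 has 31 days: 96 − 31 = 65 left.
February 1970 has 28 days (1970 is not a leap year): 65 − 28 = 37 left.
January 1970 has 31 days: 37 − 31 = 6 left.
December 1969 has 31 days; 31 − 6 = 25 → December 25, 1969.

December 25, 1969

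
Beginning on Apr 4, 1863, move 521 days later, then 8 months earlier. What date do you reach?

January 6, 1864

Adding 521 days from April 4, 1863:
April has 30 days, so 30 − 4 = 26 days remain after April 4, 1863; 521 − 26 = 495 left.
May 1863 has 31 days: 495 − 31 = 464 left.
June 1863 has 30 days: 464 − 30 = 434 left.
July 1863 has 31 days: 434 − 31 = 403 left.
August 1863 has 31 days: 403 − 31 = 372 left.
September 1863 has 30 days: 372 − 30 = 342 left.
October 1863 has 31 days: 342 − 31 = 311 left.
November 1863 has 30 days: 311 − 30 = 281 left.
December 1863 has 31 days: 281 − 31 = 250 left.
January 1864 has 31 days: 250 − 31 = 219 left.
February 1864 has 29 days (1864 is a leap year): 219 − 29 = 190 left.
March 1864 has 31 days: 190 − 31 = 159 left.
April 1864 has 30 days: 159 − 30 = 129 left.
May 1864 has 31 days: 129 − 31 = 98 left.
June 1864 has 30 days: 98 − 30 = 68 left.
July 1864 has 31 days: 68 − 31 = 37 left.
August 1864 has 31 days: 37 − 31 = 6 left.
6 days into September 1864 → September 6, 1864.
Going back 8 months from September 6, 1864:
month 9 − 8 = 1 → January 1864.
Day 6 is valid in January, giving January 6, 1864.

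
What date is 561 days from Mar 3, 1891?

Counting forward 561 days from March 3, 1891.
March has 31 days, so 31 − 3 = 28 days remain after March 3, 1891; 561 − 28 = 533 left.
April 1891 has 30 days: 533 − 30 = 503 left.
May 1891 has 31 days: 503 − 31 = 472 left.
June 1891 has 30 days: 472 − 30 = 442 left.
July 1891 has 31 days: 442 − 31 = 411 left.
August 1891 has 31 days: 411 − 31 = 380 left.
September 1891 has 30 days: 380 − 30 = 350 left.
October 1891 has 31 days: 350 − 31 = 319 left.
November 1891 has 30 days: 319 − 30 = 289 left.
December 1891 has 31 days: 289 − 31 = 258 left.
January 1892 has 31 days: 258 − 31 = 227 left.
February 1892 has 29 days (1892 is a leap year): 227 − 29 = 198 left.
March 1892 has 31 days: 198 − 31 = 167 left.
April 1892 has 30 days: 167 − 30 = 137 left.
May 1892 has 31 days: 137 − 31 = 106 left.
June 1892 has 30 days: 106 − 30 = 76 left.
July 1892 has 31 days: 76 − 31 = 45 left.
August 1892 has 31 days: 45 − 31 = 14 left.
14 days into September 1892 → September 14, 1892.

September 14, 1892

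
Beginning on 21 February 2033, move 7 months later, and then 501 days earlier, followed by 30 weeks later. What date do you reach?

December 4, 2032

Advancing 7 months from February 21, 2033:
month 2 + 7 = 9 → September 2033.
Day 21 is valid in September, giving September 21, 2033.
Counting back 501 days from September 21, 2033:
Going back 21 days from September 21, 2033 reaches the end of the previous month; 501 − 21 = 480 left.
August 2033 has 31 days: 480 − 31 = 449 left.
July 2033 has 31 days: 449 − 31 = 418 left.
June 2033 has 30 days: 418 − 30 = 388 left.
May 2033 has 31 days: 388 − 31 = 357 left.
April 2033 has 30 days: 357 − 30 = 327 left.
March 2033 has 31 days: 327 − 31 = 296 left.
February 2033 has 28 days (2033 is not a leap year): 296 − 28 = 268 left.
January 2033 has 31 days: 268 − 31 = 237 left.
December 2032 has 31 days: 237 − 31 = 206 left.
November 2032 has 30 days: 206 − 30 = 176 left.
October 2032 has 31 days: 176 − 31 = 145 left.
September 2032 has 30 days: 145 − 30 = 115 left.
August 2032 has 31 days: 115 − 31 = 84 left.
July 2032 has 31 days: 84 − 31 = 53 left.
June 2032 has 30 days: 53 − 30 = 23 left.
May 2032 has 31 days; 31 − 23 = 8 → May 8, 2032.
Advancing 30 weeks (= 210 days) from May 8, 2032:
May has 31 days, so 31 − 8 = 23 days remain after May 8, 2032; 210 − 23 = 187 left.
June 2032 has 30 days: 187 − 30 = 157 left.
July 2032 has 31 days: 157 − 31 = 126 left.
August 2032 has 31 days: 126 − 31 = 95 left.
September 2032 has 30 days: 95 − 30 = 65 left.
October 2032 has 31 days: 65 − 31 = 34 left.
November 2032 has 30 days: 34 − 30 = 4 left.
4 days into December 2032 → December 4, 2032.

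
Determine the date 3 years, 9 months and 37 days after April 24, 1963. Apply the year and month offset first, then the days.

Advancing 3 years, 9 months and 37 days from April 24, 1963: first the month/year part, then the days.
+3 years → 1966; month 4 + 9 = 13, which is month 1 of year 1967 → January 1967.
Day 24 is valid in January, giving January 24, 1967.
Now add 37 days from January 24, 1967.
January has 31 days, so 31 − 24 = 7 days remain after January 24, 1967; 37 − 7 = 30 left.
February 1967 has 28 days (1967 is not a leap year): 30 − 28 = 2 left.
2 days into March 1967 → March 2, 1967.

March 2, 1967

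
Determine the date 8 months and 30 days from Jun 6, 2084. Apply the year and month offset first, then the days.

Counting forward 8 months and 30 days from June 6, 2084: first the month/year part, then the days.
month 6 + 8 = 14, which is month 2 of year 2085 → February 2085.
Day 6 is valid in February, giving February 6, 2085.
Now add 30 days from February 6, 2085.
February has 28 days, so 28 − 6 = 22 days remain after February 6, 2085; 30 − 22 = 8 left.
8 days into March 2085 → March 8, 2085.

March 8, 2085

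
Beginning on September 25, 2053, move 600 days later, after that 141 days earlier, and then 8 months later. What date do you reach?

August 28, 2055

Counting forward 600 days from September 25, 2053:
September has 30 days, so 30 − 25 = 5 days remain after September 25, 2053; 600 − 5 = 595 left.
October 2053 has 31 days: 595 − 31 = 564 left.
November 2053 has 30 days: 564 − 30 = 534 left.
December 2053 has 31 days: 534 − 31 = 503 left.
January 2054 has 31 days: 503 − 31 = 472 left.
February 2054 has 28 days (2054 is not a leap year): 472 − 28 = 444 left.
March 2054 has 31 days: 444 − 31 = 413 left.
April 2054 has 30 days: 413 − 30 = 383 left.
May 2054 has 31 days: 383 − 31 = 352 left.
June 2054 has 30 days: 352 − 30 = 322 left.
July 2054 has 31 days: 322 − 31 = 291 left.
August 2054 has 31 days: 291 − 31 = 260 left.
September 2054 has 30 days: 260 − 30 = 230 left.
October 2054 has 31 days: 230 − 31 = 199 left.
November 2054 has 30 days: 199 − 30 = 169 left.
December 2054 has 31 days: 169 − 31 = 138 left.
January 2055 has 31 days: 138 − 31 = 107 left.
February 2055 has 28 days (2055 is not a leap year): 107 − 28 = 79 left.
March 2055 has 31 days: 79 − 31 = 48 left.
April 2055 has 30 days: 48 − 30 = 18 left.
18 days into May 2055 → May 18, 2055.
Counting back 141 days from May 18, 2055:
Going back 18 days from May 18, 2055 reaches the end of the previous month; 141 − 18 = 123 left.
April 2055 has 30 days: 123 − 30 = 93 left.
March 2055 has 31 days: 93 − 31 = 62 left.
February 2055 has 28 days (2055 is not a leap year): 62 − 28 = 34 left.
January 2055 has 31 days: 34 − 31 = 3 left.
December 2054 has 31 days; 31 − 3 = 28 → December 28, 2054.
Advancing 8 months from December 28, 2054:
month 12 + 8 = 20, which is month 8 of year 2055 → August 2055.
Day 28 is valid in August, giving August 28, 2055.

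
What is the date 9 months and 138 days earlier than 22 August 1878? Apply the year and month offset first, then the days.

Going back 9 months and 138 days from August 22, 1878: first the month/year part, then the days.
month 8 − 9 = -1, which is month 11 of year 1877 → November 1877.
Day 22 is valid in November, giving November 22, 1877.
Now subtract 138 days from November 22, 1877.
Going back 22 days from November 22, 1877 reaches the end of the previous month; 138 − 22 = 116 left.
October 1877 has 31 days: 116 − 31 = 85 left.
September 1877 has 30 days: 85 − 30 = 55 left.
August 1877 has 31 days: 55 − 31 = 24 left.
July 1877 has 31 days; 31 − 24 = 7 → July 7, 1877.

July 7, 1877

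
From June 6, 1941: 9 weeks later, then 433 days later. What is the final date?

Adding 9 weeks (= 63 days) from June 6, 1941:
June has 30 days, so 30 − 6 = 24 days remain after June 6, 1941; 63 − 24 = 39 left.
July 1941 has 31 days: 39 − 31 = 8 left.
8 days into August 1941 → August 8, 1941.
Advancing 433 days from August 8, 1941:
August has 31 days, so 31 − 8 = 23 days remain after August 8, 1941; 433 − 23 = 410 left.
September 1941 has 30 days: 410 − 30 = 380 left.
October 1941 has 31 days: 380 − 31 = 349 left.
November 1941 has 30 days: 349 − 30 = 319 left.
December 1941 has 31 days: 319 − 31 = 288 left.
January 1942 has 31 days: 288 − 31 = 257 left.
February 1942 has 28 days (1942 is not a leap year): 257 − 28 = 229 left.
March 1942 has 31 days: 229 − 31 = 198 left.
April 1942 has 30 days: 198 − 30 = 168 left.
May 1942 has 31 days: 168 − 31 = 137 left.
June 1942 has 30 days: 137 − 30 = 107 left.
July 1942 has 31 days: 107 − 31 = 76 left.
August 1942 has 31 days: 76 − 31 = 45 left.
September 1942 has 30 days: 45 − 30 = 15 left.
15 days into October 1942 → October 15, 1942.

October 15, 1942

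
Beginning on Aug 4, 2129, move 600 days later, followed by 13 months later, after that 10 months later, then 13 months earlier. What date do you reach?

Adding 600 days from August 4, 2129:
August has 31 days, so 31 − 4 = 27 days remain after August 4, 2129; 600 − 27 = 573 left.
September 2129 has 30 days: 573 − 30 = 543 left.
October 2129 has 31 days: 543 − 31 = 512 left.
November 2129 has 30 days: 512 − 30 = 482 left.
December 2129 has 31 days: 482 − 31 = 451 left.
January 2130 has 31 days: 451 − 31 = 420 left.
February 2130 has 28 days (2130 is not a leap year): 420 − 28 = 392 left.
March 2130 has 31 days: 392 − 31 = 361 left.
April 2130 has 30 days: 361 − 30 = 331 left.
May 2130 has 31 days: 331 − 31 = 300 left.
June 2130 has 30 days: 300 − 30 = 270 left.
July 2130 has 31 days: 270 − 31 = 239 left.
August 2130 has 31 days: 239 − 31 = 208 left.
September 2130 has 30 days: 208 − 30 = 178 left.
October 2130 has 31 days: 178 − 31 = 147 left.
November 2130 has 30 days: 147 − 30 = 117 left.
December 2130 has 31 days: 117 − 31 = 86 left.
January 2131 has 31 days: 86 − 31 = 55 left.
February 2131 has 28 days (2131 is not a leap year): 55 − 28 = 27 left.
27 days into March 2131 → March 27, 2131.
Counting forward 13 months from March 27, 2131:
month 3 + 13 = 16, which is month 4 of year 2132 → April 2132.
Day 27 is valid in April, giving April 27, 2132.
Advancing 10 months from April 27, 2132:
month 4 + 10 = 14, which is month 2 of year 2133 → February 2133.
Day 27 is valid in February, giving February 27, 2133.
Counting back 13 months from February 27, 2133:
month 2 − 13 = -11, which is month 1 of year 2132 → January 2132.
Day 27 is valid in January, giving January 27, 2132.

January 27, 2132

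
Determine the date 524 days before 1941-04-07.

Counting back 524 days from April 7, 1941.
Going back 7 days from April 7, 1941 reaches the end of the previous month; 524 − 7 = 517 left.
March 1941 has 31 days: 517 − 31 = 486 left.
February 1941 has 28 days (1941 is not a leap year): 486 − 28 = 458 left.
January 1941 has 31 days: 458 − 31 = 427 left.
December 1940 has 31 days: 427 − 31 = 396 left.
November 1940 has 30 days: 396 − 30 = 366 left.
October 1940 has 31 days: 366 − 31 = 335 left.
September 1940 has 30 days: 335 − 30 = 305 left.
August 1940 has 31 days: 305 − 31 = 274 left.
July 1940 has 31 days: 274 − 31 = 243 left.
June 1940 has 30 days: 243 − 30 = 213 left.
May 1940 has 31 days: 213 − 31 = 182 left.
April 1940 has 30 days: 182 − 30 = 152 left.
March 1940 has 31 days: 152 − 31 = 121 left.
February 1940 has 29 days (1940 is a leap year): 121 − 29 = 92 left.
January 1940 has 31 days: 92 − 31 = 61 left.
December 1939 has 31 days: 61 − 31 = 30 left.
November 1939 has 30 days: 30 − 30 = 0 left.
October 1939 has 31 days; 31 − 0 = 31 → October 31, 1939.

October 31, 1939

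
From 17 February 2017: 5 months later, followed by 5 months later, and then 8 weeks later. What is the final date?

Advancing 5 months from February 17, 2017:
month 2 + 5 = 7 → July 2017.
Day 17 is valid in July, giving July 17, 2017.
Counting forward 5 months from July 17, 2017:
month 7 + 5 = 12 → December 2017.
Day 17 is valid in December, giving December 17, 2017.
Advancing 8 weeks (= 56 days) from December 17, 2017:
December has 31 days, so 31 − 17 = 14 days remain after December 17, 2017; 56 − 14 = 42 left.
January 2018 has 31 days: 42 − 31 = 11 left.
11 days into February 2018 → February 11, 2018.

February 11, 2018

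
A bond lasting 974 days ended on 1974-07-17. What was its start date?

Subtracting 974 days from July 17, 1974.
Going back 17 days from July 17, 1974 reaches the end of the previous month; 974 − 17 = 957 left.
June 1974 has 30 days: 957 − 30 = 927 left.
May 1974 has 31 days: 927 − 31 = 896 left.
April 1974 has 30 days: 896 − 30 = 866 left.
March 1974 has 31 days: 866 − 31 = 835 left.
February 1974 has 28 days (1974 is not a leap year): 835 − 28 = 807 left.
January 1974 has 31 days: 807 − 31 = 776 left.
December 1973 has 31 days: 776 − 31 = 745 left.
November 1973 has 30 days: 745 − 30 = 715 left.
October 1973 has 31 days: 715 − 31 = 684 left.
September 1973 has 30 days: 684 − 30 = 654 left.
August 1973 has 31 days: 654 − 31 = 623 left.
July 1973 has 31 days: 623 − 31 = 592 left.
June 1973 has 30 days: 592 − 30 = 562 left.
May 1973 has 31 days: 562 − 31 = 531 left.
April 1973 has 30 days: 531 − 30 = 501 left.
March 1973 has 31 days: 501 − 31 = 470 left.
February 1973 has 28 days (1973 is not a leap year): 470 − 28 = 442 left.
January 1973 has 31 days: 442 − 31 = 411 left.
December 1972 has 31 days: 411 − 31 = 380 left.
November 1972 has 30 days: 380 − 30 = 350 left.
October 1972 has 31 days: 350 − 31 = 319 left.
September 1972 has 30 days: 319 − 30 = 289 left.
August 1972 has 31 days: 289 − 31 = 258 left.
July 1972 has 31 days: 258 − 31 = 227 left.
June 1972 has 30 days: 227 − 30 = 197 left.
May 1972 has 31 days: 197 − 31 = 166 left.
April 1972 has 30 days: 166 − 30 = 136 left.
March 1972 has 31 days: 136 − 31 = 105 left.
February 1972 has 29 days (1972 is a leap year): 105 − 29 = 76 left.
January 1972 has 31 days: 76 − 31 = 45 left.
December 1971 has 31 days: 45 − 31 = 14 left.
November 1971 has 30 days; 30 − 14 = 16 → November 16, 1971.

November 16, 1971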